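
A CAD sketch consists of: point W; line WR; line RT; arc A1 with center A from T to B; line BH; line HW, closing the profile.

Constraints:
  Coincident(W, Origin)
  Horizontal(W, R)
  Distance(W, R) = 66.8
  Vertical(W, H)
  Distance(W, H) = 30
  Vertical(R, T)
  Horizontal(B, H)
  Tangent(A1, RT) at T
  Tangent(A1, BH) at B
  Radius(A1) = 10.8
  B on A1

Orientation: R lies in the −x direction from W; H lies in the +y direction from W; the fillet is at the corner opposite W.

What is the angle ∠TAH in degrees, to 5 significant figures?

169.08°

The virtual corner opposite W is at (-66.800, 30.000). The tangent condition forces AT to be normal to RT and A1 meets BH tangentially, so AB is at right angles to BH, with radius 10.8, so the center A sits 10.8 in from both sides at A = (-56.000, 19.200). That places the tangent points at T = (-66.800, 19.200) on RT and B = (-56.000, 30.000) on BH. Then cos ∠TAH = AT·AH / (|AT||AH|), giving 169.08°.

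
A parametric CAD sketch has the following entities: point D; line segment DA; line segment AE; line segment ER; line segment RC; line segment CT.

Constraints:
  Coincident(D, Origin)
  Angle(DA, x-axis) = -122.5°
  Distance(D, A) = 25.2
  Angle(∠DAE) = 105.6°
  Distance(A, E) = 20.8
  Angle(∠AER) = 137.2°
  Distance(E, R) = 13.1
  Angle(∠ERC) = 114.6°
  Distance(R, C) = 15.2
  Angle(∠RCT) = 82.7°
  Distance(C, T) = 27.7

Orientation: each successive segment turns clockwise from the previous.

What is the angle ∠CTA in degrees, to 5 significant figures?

118.82°

∠ERC = 114.6° gives RC at 54.900° from the x-axis; with |RC| = 15.2, C = (-31.311, 8.5395). ∠RCT = 82.7° gives CT at -42.400° from the x-axis; with |CT| = 27.7, T = (-10.856, -10.139). Then cos ∠CTA = TC·TA / (|TC||TA|), giving 118.82°.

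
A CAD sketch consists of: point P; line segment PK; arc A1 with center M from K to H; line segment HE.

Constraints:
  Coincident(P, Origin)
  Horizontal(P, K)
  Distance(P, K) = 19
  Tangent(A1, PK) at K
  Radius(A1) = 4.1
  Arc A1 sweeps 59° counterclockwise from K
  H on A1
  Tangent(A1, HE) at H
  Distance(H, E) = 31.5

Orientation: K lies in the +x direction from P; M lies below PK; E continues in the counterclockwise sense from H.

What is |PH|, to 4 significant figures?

15.61

P is at the origin; P and K share the same y with |PK| = 19.0 and K on the +x side, so K = (19.00, 0.000). The tangent condition forces MK to be normal to PK, so M = K + (0, -4.1) = (19.00, -4.100). On A1, K sits at bearing 90° from M; a 59° counterclockwise sweep puts H at bearing 149°, so H = M + 4.1·(cos 149°, sin 149°) = (15.49, -1.988). Then |PH| = |H − P| = 15.61.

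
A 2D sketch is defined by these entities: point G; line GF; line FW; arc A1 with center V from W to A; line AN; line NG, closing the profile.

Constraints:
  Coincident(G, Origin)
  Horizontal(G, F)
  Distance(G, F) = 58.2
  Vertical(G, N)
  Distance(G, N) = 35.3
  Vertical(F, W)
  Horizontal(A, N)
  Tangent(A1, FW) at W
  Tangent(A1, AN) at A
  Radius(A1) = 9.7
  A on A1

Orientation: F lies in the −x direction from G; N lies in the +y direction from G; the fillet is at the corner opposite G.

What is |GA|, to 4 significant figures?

59.99

The virtual corner opposite G is at (-58.20, 35.30). A1 meets FW tangentially, so VW is at right angles to FW and A1 meets AN tangentially, so VA is at right angles to AN, with radius 9.7, so the center V sits 9.7 in from both sides at V = (-48.50, 25.60). That places the tangent points at W = (-58.20, 25.60) on FW and A = (-48.50, 35.30) on AN. Then |GA| = |A − G| = 59.99.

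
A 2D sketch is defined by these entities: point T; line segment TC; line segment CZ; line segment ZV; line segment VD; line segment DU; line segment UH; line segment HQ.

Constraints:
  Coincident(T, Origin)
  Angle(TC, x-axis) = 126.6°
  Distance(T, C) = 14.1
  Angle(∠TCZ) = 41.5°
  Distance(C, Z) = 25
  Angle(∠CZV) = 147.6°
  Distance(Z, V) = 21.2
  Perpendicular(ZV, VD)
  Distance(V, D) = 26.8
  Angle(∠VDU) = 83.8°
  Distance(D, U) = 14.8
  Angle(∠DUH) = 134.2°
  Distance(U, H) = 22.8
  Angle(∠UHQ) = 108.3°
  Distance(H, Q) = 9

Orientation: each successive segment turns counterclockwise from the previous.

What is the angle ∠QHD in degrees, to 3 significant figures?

90.5°

T is at the origin; TC runs at 126.6° with length 14.1, so C = (-8.41, 11.3). ∠TCZ = 41.5° gives CZ at -94.9° from the x-axis; with |CZ| = 25.0, Z = (-10.5, -13.6). ∠CZV = 147.6° gives ZV at -62.5° from the x-axis; with |ZV| = 21.2, V = (-0.753, -32.4). The perpendicularity gives VD at right angles to ZV, so VD runs at 27.5°; with |VD| = 26.8, D = (23.0, -20.0). ∠VDU = 83.8° gives DU at 124° from the x-axis; with |DU| = 14.8, U = (14.8, -7.71). ∠DUH = 134.2° gives UH at 170° from the x-axis; with |UH| = 22.8, H = (-7.61, -3.55). ∠UHQ = 108.3° gives HQ at -119° from the x-axis; with |HQ| = 9.0, Q = (-11.9, -11.4). Then cos ∠QHD = HQ·HD / (|HQ||HD|), giving 90.5°.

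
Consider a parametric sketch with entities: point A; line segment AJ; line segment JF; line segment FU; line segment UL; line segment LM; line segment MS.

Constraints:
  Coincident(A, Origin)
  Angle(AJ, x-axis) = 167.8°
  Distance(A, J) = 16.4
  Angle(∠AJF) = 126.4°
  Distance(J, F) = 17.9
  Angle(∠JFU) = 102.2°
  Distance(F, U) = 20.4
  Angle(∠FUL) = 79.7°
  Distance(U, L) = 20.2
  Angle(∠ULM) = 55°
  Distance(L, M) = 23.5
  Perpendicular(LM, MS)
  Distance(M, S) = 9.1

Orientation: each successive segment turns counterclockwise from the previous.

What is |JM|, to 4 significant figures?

14.88

A is at the origin; AJ runs at 167.8° with length 16.4, so J = (-16.03, 3.466). ∠AJF = 126.4° gives JF at -138.6° from the x-axis; with |JF| = 17.9, F = (-29.46, -8.372). ∠JFU = 102.2° gives FU at -60.80° from the x-axis; with |FU| = 20.4, U = (-19.50, -26.18). ∠FUL = 79.7° gives UL at 39.50° from the x-axis; with |UL| = 20.2, L = (-3.917, -13.33). ∠ULM = 55.0° gives LM at 164.5° from the x-axis; with |LM| = 23.5, M = (-26.56, -7.050). Then |JM| = |M − J| = 14.88.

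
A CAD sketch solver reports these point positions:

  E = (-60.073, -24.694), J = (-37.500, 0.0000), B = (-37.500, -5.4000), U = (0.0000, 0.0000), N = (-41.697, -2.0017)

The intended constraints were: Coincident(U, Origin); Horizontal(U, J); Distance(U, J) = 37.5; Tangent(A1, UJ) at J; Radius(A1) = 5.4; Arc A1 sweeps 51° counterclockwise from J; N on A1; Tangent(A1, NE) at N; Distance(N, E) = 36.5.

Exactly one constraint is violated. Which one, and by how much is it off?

Distance(N, E) = 36.5 — off by 7.30.

U = (0.00, 0.00) ✓; U.y = 0.00, J.y = 0.00 ✓; |UJ| = 37.50 ✓; ∠(BJ, JU) = 90.00° ✓; |BJ| = 5.400 ✓; bearing(B→N) − bearing(B→J) = 51.00° ✓; |BN| = 5.400 ✓; ∠(BN, NE) = 90.00° ✓; |NE| = 29.20 ✗.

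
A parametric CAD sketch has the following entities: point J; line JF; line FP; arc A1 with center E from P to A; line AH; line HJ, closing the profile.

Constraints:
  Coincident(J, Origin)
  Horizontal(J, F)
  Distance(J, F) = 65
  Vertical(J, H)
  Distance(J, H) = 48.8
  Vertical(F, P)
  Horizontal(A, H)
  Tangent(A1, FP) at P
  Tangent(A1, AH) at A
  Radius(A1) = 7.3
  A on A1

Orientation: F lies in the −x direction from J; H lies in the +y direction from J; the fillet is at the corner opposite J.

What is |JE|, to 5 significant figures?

71.074

J is at the origin; JF is horizontal with |JF| = 65.0 and F on the −x side, so F = (-65.000, 0.0000). JH is vertical with |JH| = 48.8 and H on the +y side, so H = (0.0000, 48.800). The virtual corner opposite J is at (-65.000, 48.800). The tangent condition forces EP to be normal to FP and the tangent condition forces EA to be normal to AH, with radius 7.3, so the center E sits 7.3 in from both sides at E = (-57.700, 41.500). Then |JE| = |E − J| = 71.074.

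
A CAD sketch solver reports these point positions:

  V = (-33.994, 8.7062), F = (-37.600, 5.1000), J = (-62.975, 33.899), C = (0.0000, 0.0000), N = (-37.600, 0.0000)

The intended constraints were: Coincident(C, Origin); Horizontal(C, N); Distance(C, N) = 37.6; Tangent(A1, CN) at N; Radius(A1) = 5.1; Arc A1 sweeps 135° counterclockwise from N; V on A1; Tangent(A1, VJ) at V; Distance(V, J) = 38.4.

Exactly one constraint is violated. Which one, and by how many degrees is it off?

Tangent(A1, VJ) at V — off by 4.00°.

C = (0.00, 0.00) ✓; C.y = 0.00, N.y = 0.00 ✓; |CN| = 37.60 ✓; ∠(FN, NC) = 90.00° ✓; |FN| = 5.100 ✓; bearing(F→V) − bearing(F→N) = 135.0° ✓; |FV| = 5.100 ✓; ∠(FV, VJ) = 86.00° ✗; |VJ| = 38.40 ✓.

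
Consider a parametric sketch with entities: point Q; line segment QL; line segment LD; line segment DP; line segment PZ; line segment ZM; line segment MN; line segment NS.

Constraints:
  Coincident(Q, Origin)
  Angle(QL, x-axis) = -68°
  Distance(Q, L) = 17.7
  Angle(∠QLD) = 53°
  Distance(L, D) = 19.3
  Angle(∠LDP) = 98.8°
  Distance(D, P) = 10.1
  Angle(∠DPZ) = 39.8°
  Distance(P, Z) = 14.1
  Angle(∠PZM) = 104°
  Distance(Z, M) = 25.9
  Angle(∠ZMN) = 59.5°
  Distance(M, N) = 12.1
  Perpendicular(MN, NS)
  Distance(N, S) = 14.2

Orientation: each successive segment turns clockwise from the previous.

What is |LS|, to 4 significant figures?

17.20

Q is at the origin; QL runs at -68.0° with length 17.7, so L = (6.631, -16.41). ∠QLD = 53.0° gives LD at 165.0° from the x-axis; with |LD| = 19.3, D = (-12.01, -11.42). ∠LDP = 98.8° gives DP at 83.80° from the x-axis; with |DP| = 10.1, P = (-10.92, -1.375). ∠DPZ = 39.8° gives PZ at -56.40° from the x-axis; with |PZ| = 14.1, Z = (-3.118, -13.12). ∠PZM = 104.0° gives ZM at -132.4° from the x-axis; with |ZM| = 25.9, M = (-20.58, -32.25). ∠ZMN = 59.5° gives MN at 107.1° from the x-axis; with |MN| = 12.1, N = (-24.14, -20.68). MN is perpendicular to NS, so NS runs at 17.10°; with |NS| = 14.2, S = (-10.57, -16.50). Then |LS| = |S − L| = 17.20.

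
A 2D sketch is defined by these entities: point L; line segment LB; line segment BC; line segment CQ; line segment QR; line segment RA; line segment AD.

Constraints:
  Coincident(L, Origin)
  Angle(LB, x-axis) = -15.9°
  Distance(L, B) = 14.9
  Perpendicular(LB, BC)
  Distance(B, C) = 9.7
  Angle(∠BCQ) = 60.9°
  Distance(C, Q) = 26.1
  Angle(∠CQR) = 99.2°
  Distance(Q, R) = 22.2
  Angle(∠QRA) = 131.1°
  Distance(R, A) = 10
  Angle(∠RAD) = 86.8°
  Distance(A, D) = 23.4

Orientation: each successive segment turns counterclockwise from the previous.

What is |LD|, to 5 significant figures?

17.028

L is at the origin; LB runs at -15.9° with length 14.9, so B = (14.330, -4.0820). LB is perpendicular to BC, so BC runs at 74.100°; with |BC| = 9.7, C = (16.987, 5.2469). ∠BCQ = 60.9° gives CQ at -166.80° from the x-axis; with |CQ| = 26.1, Q = (-8.4231, -0.71306). ∠CQR = 99.2° gives QR at -86.000° from the x-axis; with |QR| = 22.2, R = (-6.8745, -22.859). ∠QRA = 131.1° gives RA at -37.100° from the x-axis; with |RA| = 10.0, A = (1.1014, -28.891). ∠RAD = 86.8° gives AD at 56.100° from the x-axis; with |AD| = 23.4, D = (14.153, -9.4688). Then |LD| = |D − L| = 17.028.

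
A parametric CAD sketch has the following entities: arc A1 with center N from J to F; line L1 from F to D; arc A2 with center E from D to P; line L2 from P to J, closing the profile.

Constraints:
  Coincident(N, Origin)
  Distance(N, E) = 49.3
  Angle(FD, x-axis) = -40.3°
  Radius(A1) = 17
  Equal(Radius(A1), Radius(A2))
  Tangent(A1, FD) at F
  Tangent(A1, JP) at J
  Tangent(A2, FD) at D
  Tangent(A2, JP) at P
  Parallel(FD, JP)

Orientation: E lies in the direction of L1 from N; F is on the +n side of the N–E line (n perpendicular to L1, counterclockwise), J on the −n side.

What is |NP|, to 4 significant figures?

52.15

The slot axis is L1's direction at -40.3°, so u = (cos -40.3°, sin -40.3°) = (0.7627, -0.6468) and n = (−sin -40.3°, cos -40.3°) = (0.6468, 0.7627). N is at the origin and E lies 49.3 along u from N, so E = 49.3·u = (37.60, -31.89). Tangency of A1 to both parallel lines with radius 17.0 puts F and J at N ± 17.0·n: F = (11.00, 12.97), J = (-11.00, -12.97). Equal radii place D and P the same way about E: D = E + 17.0·n = (48.59, -18.92), P = E − 17.0·n = (26.60, -44.85). Then |NP| = |P − N| = 52.15.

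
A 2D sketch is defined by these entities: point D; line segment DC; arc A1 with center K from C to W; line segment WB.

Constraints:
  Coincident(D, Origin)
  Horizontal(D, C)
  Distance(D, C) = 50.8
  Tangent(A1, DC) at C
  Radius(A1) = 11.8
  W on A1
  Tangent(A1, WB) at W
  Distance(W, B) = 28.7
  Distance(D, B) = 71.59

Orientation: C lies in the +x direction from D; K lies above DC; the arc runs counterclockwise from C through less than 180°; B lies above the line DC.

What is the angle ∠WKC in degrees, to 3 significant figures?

99.0°

Checks: |KW| = 11.80 ✓; ∠(KW, WB) = 90.00° ✓; |WB| = 28.70 ✓; |DB| = 71.59 ✓.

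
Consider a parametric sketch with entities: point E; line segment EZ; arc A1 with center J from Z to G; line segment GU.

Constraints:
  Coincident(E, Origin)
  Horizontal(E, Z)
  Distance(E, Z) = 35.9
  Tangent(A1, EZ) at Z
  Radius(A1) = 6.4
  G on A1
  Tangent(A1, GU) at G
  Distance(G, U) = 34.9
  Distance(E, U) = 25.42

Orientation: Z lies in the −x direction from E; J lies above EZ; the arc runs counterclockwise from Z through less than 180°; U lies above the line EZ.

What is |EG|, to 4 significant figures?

31.69

Checks: |JG| = 6.400 ✓; ∠(JG, GU) = 90.00° ✓; |GU| = 34.90 ✓; |EU| = 25.42 ✓.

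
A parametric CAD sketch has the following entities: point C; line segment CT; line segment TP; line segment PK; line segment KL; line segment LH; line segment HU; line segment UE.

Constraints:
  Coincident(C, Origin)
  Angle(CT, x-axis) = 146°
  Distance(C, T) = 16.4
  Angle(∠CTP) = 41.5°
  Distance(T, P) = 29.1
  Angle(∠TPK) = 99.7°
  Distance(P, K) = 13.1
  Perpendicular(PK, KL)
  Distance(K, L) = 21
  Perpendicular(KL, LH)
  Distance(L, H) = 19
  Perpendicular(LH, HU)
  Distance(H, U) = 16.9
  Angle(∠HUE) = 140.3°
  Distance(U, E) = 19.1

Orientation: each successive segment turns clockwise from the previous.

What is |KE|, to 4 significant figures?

12.59

LH ⟂ HU, so HU runs at 17.20°; with |HU| = 16.9, U = (9.594, 17.39). ∠HUE = 140.3° gives UE at -22.50° from the x-axis; with |UE| = 19.1, E = (27.24, 10.08). Then |KE| = |E − K| = 12.59.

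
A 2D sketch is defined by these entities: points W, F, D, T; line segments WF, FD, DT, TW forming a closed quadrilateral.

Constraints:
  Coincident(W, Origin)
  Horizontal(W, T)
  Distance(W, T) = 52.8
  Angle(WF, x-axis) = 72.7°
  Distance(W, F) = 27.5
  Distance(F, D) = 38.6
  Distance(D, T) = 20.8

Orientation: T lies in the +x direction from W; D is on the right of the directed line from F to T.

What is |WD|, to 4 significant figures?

32.58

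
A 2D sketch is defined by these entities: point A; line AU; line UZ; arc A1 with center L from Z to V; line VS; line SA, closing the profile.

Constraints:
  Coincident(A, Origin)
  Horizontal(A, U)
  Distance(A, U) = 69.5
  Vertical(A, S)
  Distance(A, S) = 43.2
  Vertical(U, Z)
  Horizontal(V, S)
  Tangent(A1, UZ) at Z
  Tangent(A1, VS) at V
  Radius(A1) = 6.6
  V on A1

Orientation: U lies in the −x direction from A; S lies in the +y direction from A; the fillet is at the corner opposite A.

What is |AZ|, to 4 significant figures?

78.55

A is at the origin; AU is horizontal with |AU| = 69.5 and U on the −x side, so U = (-69.50, 0.000). AS is vertical with |AS| = 43.2 and S on the +y side, so S = (0.000, 43.20). The virtual corner opposite A is at (-69.50, 43.20). Since A1 is tangent to UZ there, LZ ⟂ UZ and A1 meets VS tangentially, so LV is at right angles to VS, with radius 6.6, so the center L sits 6.6 in from both sides at L = (-62.90, 36.60). That places the tangent points at Z = (-69.50, 36.60) on UZ and V = (-62.90, 43.20) on VS. Then |AZ| = |Z − A| = 78.55.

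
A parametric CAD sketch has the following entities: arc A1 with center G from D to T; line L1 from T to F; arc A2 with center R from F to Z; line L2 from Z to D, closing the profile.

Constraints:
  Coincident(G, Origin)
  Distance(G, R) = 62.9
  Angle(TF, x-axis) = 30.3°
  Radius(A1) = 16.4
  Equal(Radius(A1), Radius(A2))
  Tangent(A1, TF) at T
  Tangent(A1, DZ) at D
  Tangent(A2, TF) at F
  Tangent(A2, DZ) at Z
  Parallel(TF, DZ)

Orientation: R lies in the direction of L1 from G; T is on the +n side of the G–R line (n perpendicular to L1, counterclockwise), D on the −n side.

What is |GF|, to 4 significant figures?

65.00

The slot axis is L1's direction at 30.3°, so u = (cos 30.3°, sin 30.3°) = (0.8634, 0.5045) and n = (−sin 30.3°, cos 30.3°) = (-0.5045, 0.8634). G is at the origin and R lies 62.9 along u from G, so R = 62.9·u = (54.31, 31.73). Tangency of A1 to both parallel lines with radius 16.4 puts T and D at G ± 16.4·n: T = (-8.274, 14.16), D = (8.274, -14.16). Equal radii place F and Z the same way about R: F = R + 16.4·n = (46.03, 45.89), Z = R − 16.4·n = (62.58, 17.58). Then |GF| = |F − G| = 65.00.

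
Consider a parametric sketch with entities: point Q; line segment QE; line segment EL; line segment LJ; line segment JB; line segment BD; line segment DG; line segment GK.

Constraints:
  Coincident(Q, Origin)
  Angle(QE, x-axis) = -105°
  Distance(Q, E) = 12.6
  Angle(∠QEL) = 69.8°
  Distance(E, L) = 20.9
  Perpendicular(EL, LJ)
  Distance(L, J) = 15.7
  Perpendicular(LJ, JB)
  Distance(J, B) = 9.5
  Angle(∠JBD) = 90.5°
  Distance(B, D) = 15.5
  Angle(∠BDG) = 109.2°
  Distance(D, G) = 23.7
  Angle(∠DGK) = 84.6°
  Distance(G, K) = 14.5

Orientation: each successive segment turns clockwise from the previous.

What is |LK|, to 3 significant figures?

17.4

Q is at the origin; QE runs at -105.0° with length 12.6, so E = (-3.26, -12.2). ∠QEL = 69.8° gives EL at 145° from the x-axis; with |EL| = 20.9, L = (-20.3, -0.123). EL ⟂ LJ, so LJ runs at 54.8°; with |LJ| = 15.7, J = (-11.3, 12.7). LJ ⟂ JB, so JB runs at -35.2°; with |JB| = 9.5, B = (-3.53, 7.23). ∠JBD = 90.5° gives BD at -125° from the x-axis; with |BD| = 15.5, D = (-12.4, -5.51). ∠BDG = 109.2° gives DG at 164° from the x-axis; with |DG| = 23.7, G = (-35.2, 0.820). ∠DGK = 84.6° gives GK at 69.1° from the x-axis; with |GK| = 14.5, K = (-30.0, 14.4). Then |LK| = |K − L| = 17.4.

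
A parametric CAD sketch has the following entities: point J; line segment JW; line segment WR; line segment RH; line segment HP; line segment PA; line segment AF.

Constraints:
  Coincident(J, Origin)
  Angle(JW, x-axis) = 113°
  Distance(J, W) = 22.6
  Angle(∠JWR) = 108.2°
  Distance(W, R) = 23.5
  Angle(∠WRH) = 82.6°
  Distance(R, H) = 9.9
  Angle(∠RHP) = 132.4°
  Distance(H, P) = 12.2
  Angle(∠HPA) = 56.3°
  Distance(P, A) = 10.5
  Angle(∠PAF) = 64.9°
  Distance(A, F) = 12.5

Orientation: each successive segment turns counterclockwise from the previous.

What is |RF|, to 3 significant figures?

11.4

J is at the origin; JW runs at 113.0° with length 22.6, so W = (-8.83, 20.8). ∠JWR = 108.2° gives WR at -175° from the x-axis; with |WR| = 23.5, R = (-32.2, 18.8). ∠WRH = 82.6° gives RH at -77.8° from the x-axis; with |RH| = 9.9, H = (-30.2, 9.16). ∠RHP = 132.4° gives HP at -30.2° from the x-axis; with |HP| = 12.2, P = (-19.6, 3.02). ∠HPA = 56.3° gives PA at 93.5° from the x-axis; with |PA| = 10.5, A = (-20.3, 13.5). ∠PAF = 64.9° gives AF at -151° from the x-axis; with |AF| = 12.5, F = (-31.2, 7.52). Then |RF| = |F − R| = 11.4.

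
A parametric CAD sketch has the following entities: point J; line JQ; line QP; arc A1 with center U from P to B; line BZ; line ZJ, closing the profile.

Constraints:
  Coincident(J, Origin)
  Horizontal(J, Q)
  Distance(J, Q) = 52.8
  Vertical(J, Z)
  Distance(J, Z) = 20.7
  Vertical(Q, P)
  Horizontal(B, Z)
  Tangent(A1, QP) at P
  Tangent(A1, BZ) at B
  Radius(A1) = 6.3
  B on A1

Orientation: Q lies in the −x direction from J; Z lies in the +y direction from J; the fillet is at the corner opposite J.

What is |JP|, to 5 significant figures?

54.728

The virtual corner opposite J is at (-52.800, 20.700). Tangency of A1 to QP means the radius UP is perpendicular to QP and since A1 is tangent to BZ there, UB ⟂ BZ, with radius 6.3, so the center U sits 6.3 in from both sides at U = (-46.500, 14.400). That places the tangent points at P = (-52.800, 14.400) on QP and B = (-46.500, 20.700) on BZ. Then |JP| = |P − J| = 54.728.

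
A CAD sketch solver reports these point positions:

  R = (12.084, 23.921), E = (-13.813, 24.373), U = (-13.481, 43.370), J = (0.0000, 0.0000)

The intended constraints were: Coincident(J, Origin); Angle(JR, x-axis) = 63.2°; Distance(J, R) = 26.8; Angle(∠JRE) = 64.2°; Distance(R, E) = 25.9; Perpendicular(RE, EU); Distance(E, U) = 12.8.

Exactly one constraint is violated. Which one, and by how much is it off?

Distance(E, U) = 12.8 — off by 6.20.

J = (0.00, 0.00) ✓; JR at 63.20° ✓; |JR| = 26.80 ✓; ∠JRE = 64.20° ✓; |RE| = 25.90 ✓; ∠(RE, EU) = 90.00° ✓; |EU| = 19.00 ✗.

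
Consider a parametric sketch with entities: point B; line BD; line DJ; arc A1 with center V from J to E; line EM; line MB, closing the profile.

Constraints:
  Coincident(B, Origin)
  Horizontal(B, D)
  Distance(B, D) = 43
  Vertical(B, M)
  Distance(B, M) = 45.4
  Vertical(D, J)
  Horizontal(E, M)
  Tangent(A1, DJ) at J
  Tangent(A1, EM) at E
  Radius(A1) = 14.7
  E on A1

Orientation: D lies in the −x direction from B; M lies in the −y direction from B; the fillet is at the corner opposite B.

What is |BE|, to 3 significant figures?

53.5

B is at the origin; B and D share the same y with |BD| = 43.0 and D on the −x side, so D = (-43.0, 0.00). B and M share the same x with |BM| = 45.4 and M on the −y side, so M = (0.00, -45.4). The virtual corner opposite B is at (-43.0, -45.4). Tangency of A1 to DJ means the radius VJ is perpendicular to DJ and since A1 is tangent to EM there, VE ⟂ EM, with radius 14.7, so the center V sits 14.7 in from both sides at V = (-28.3, -30.7). That places the tangent points at J = (-43.0, -30.7) on DJ and E = (-28.3, -45.4) on EM. Then |BE| = |E − B| = 53.5.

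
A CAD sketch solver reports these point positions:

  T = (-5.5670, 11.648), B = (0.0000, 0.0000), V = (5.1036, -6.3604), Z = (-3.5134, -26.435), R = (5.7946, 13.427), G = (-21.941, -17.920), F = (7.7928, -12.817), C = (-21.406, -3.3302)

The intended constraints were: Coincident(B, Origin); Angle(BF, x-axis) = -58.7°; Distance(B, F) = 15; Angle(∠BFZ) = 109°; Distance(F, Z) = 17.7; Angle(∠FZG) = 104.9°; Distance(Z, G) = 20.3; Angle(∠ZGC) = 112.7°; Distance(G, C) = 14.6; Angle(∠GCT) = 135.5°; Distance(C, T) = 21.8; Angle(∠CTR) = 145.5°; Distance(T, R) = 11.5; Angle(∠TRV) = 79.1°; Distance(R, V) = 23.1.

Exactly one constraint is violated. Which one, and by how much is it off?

Distance(R, V) = 23.1 — off by 3.30.

B = (0.00, 0.00) ✓; BF at -58.70° ✓; |BF| = 15.00 ✓; ∠BFZ = 109.0° ✓; |FZ| = 17.70 ✓; ∠FZG = 104.9° ✓; |ZG| = 20.30 ✓; ∠ZGC = 112.7° ✓; |GC| = 14.60 ✓; ∠GCT = 135.5° ✓; |CT| = 21.80 ✓; ∠CTR = 145.5° ✓; |TR| = 11.50 ✓; ∠TRV = 79.10° ✓; |RV| = 19.80 ✗.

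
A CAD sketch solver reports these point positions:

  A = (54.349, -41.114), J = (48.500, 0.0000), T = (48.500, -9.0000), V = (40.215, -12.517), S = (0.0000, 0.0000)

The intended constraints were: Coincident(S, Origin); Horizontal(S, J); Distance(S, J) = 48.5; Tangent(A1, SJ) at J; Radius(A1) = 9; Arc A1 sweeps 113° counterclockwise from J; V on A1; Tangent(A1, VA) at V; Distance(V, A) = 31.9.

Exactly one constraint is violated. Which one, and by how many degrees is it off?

Tangent(A1, VA) at V — off by 3.30°.

S = (0.00, 0.00) ✓; S.y = 0.00, J.y = 0.00 ✓; |SJ| = 48.50 ✓; ∠(TJ, JS) = 90.00° ✓; |TJ| = 9.000 ✓; bearing(T→V) − bearing(T→J) = 113.0° ✓; |TV| = 9.001 ✓; ∠(TV, VA) = 86.70° ✗; |VA| = 31.90 ✓.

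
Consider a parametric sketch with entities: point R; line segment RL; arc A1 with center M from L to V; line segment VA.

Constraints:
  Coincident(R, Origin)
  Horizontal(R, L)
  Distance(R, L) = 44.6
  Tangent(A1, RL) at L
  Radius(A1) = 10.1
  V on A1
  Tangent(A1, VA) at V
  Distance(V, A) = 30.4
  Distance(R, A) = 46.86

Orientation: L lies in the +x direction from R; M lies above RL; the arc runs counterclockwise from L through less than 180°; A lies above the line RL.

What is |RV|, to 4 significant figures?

54.16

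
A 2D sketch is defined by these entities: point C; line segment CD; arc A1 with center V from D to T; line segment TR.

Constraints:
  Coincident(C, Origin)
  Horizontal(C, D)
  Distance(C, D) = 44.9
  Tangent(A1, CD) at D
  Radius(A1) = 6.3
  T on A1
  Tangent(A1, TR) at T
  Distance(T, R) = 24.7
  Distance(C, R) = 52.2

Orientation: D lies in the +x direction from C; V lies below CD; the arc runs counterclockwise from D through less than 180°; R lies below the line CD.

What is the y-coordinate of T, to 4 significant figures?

-7.046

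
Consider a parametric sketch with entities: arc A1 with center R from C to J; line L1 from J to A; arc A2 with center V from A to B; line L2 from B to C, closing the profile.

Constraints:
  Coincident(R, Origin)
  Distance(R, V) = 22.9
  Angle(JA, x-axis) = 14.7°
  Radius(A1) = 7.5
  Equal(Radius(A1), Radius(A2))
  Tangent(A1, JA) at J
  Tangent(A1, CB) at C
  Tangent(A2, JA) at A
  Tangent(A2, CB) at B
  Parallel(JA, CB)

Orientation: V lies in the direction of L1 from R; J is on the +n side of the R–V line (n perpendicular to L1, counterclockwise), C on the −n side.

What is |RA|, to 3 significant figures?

24.1

The slot axis is L1's direction at 14.7°, so u = (cos 14.7°, sin 14.7°) = (0.967, 0.254) and n = (−sin 14.7°, cos 14.7°) = (-0.254, 0.967). R is at the origin and V lies 22.9 along u from R, so V = 22.9·u = (22.2, 5.81). Tangency of A1 to both parallel lines with radius 7.5 puts J and C at R ± 7.5·n: J = (-1.90, 7.25), C = (1.90, -7.25). Equal radii place A and B the same way about V: A = V + 7.5·n = (20.2, 13.1), B = V − 7.5·n = (24.1, -1.44). Then |RA| = |A − R| = 24.1.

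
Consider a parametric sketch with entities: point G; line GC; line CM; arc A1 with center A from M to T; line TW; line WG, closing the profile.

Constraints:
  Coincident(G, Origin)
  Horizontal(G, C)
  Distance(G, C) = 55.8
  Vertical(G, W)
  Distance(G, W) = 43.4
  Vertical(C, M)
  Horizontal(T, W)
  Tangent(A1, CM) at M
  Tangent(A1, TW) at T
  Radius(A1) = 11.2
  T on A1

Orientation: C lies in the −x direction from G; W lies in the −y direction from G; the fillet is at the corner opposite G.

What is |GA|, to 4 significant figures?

55.01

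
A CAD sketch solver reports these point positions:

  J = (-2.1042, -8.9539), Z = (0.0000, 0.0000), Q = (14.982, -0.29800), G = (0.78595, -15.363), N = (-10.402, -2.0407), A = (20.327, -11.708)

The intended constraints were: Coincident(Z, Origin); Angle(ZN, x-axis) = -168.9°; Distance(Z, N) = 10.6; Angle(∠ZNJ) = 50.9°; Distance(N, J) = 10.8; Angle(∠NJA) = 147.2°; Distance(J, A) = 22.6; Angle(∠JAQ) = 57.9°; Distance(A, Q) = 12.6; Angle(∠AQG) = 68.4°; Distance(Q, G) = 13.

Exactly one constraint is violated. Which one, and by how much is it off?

Distance(Q, G) = 13 — off by 7.70.

Z = (0.00, 0.00) ✓; ZN at -168.9° ✓; |ZN| = 10.60 ✓; ∠ZNJ = 50.90° ✓; |NJ| = 10.80 ✓; ∠NJA = 147.2° ✓; |JA| = 22.60 ✓; ∠JAQ = 57.90° ✓; |AQ| = 12.60 ✓; ∠AQG = 68.40° ✓; |QG| = 20.70 ✗.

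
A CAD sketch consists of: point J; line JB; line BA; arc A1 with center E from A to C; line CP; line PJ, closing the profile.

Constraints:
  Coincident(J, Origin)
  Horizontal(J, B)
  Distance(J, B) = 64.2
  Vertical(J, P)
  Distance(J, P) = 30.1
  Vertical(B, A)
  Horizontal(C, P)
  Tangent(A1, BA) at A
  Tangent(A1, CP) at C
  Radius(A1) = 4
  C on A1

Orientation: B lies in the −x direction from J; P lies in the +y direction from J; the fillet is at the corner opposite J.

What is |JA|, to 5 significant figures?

69.303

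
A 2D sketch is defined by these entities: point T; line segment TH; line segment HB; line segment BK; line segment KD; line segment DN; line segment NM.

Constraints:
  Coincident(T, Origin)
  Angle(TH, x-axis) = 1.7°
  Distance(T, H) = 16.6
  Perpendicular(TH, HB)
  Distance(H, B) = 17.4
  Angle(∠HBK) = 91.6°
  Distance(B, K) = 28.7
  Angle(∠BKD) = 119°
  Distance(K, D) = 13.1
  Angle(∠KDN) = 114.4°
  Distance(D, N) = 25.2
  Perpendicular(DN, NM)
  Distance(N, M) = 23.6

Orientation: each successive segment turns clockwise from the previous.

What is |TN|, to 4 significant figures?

14.38

T is at the origin; TH runs at 1.7° with length 16.6, so H = (16.59, 0.4925). TH is perpendicular to HB, so HB runs at -88.30°; with |HB| = 17.4, B = (17.11, -16.90). ∠HBK = 91.6° gives BK at -176.7° from the x-axis; with |BK| = 28.7, K = (-11.54, -18.55). ∠BKD = 119.0° gives KD at 122.3° from the x-axis; with |KD| = 13.1, D = (-18.54, -7.479). ∠KDN = 114.4° gives DN at 56.70° from the x-axis; with |DN| = 25.2, N = (-4.708, 13.58). Then |TN| = |N − T| = 14.38.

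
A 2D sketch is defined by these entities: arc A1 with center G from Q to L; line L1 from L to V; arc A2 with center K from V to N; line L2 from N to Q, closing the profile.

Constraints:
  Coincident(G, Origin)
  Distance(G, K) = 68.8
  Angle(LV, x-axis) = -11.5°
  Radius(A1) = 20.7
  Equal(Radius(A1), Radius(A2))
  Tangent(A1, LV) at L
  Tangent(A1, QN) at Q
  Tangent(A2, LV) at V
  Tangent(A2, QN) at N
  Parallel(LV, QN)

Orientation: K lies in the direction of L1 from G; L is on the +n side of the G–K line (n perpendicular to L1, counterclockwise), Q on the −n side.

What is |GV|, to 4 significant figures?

71.85

The slot axis is L1's direction at -11.5°, so u = (cos -11.5°, sin -11.5°) = (0.9799, -0.1994) and n = (−sin -11.5°, cos -11.5°) = (0.1994, 0.9799). G is at the origin and K lies 68.8 along u from G, so K = 68.8·u = (67.42, -13.72). Tangency of A1 to both parallel lines with radius 20.7 puts L and Q at G ± 20.7·n: L = (4.127, 20.28), Q = (-4.127, -20.28). Equal radii place V and N the same way about K: V = K + 20.7·n = (71.55, 6.568), N = K − 20.7·n = (63.29, -34.00). Then |GV| = |V − G| = 71.85.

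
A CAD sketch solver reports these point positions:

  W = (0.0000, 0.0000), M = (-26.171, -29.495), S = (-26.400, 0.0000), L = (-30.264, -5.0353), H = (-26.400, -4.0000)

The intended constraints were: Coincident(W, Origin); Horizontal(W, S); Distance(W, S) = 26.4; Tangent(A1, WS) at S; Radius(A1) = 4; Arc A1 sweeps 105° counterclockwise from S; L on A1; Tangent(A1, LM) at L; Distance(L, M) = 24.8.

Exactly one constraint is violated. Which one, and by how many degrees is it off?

Tangent(A1, LM) at L — off by 5.50°.

W = (0.00, 0.00) ✓; W.y = 0.00, S.y = 0.00 ✓; |WS| = 26.40 ✓; ∠(HS, SW) = 90.00° ✓; |HS| = 4.000 ✓; bearing(H→L) − bearing(H→S) = 105.0° ✓; |HL| = 4.000 ✓; ∠(HL, LM) = 95.50° ✗; |LM| = 24.80 ✓.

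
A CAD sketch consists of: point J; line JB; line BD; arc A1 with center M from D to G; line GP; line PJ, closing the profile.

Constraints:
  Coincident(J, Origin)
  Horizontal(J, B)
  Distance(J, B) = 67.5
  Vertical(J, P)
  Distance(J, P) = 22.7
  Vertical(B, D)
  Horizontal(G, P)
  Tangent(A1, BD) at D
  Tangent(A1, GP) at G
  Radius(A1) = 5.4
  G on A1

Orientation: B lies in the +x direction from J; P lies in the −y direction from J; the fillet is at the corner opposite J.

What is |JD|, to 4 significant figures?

69.68

J is at the origin; JB is horizontal with |JB| = 67.5 and B on the +x side, so B = (67.50, 0.000). J and P share the same x with |JP| = 22.7 and P on the −y side, so P = (0.000, -22.70). The virtual corner opposite J is at (67.50, -22.70). The tangent condition forces MD to be normal to BD and A1 meets GP tangentially, so MG is at right angles to GP, with radius 5.4, so the center M sits 5.4 in from both sides at M = (62.10, -17.30). That places the tangent points at D = (67.50, -17.30) on BD and G = (62.10, -22.70) on GP. Then |JD| = |D − J| = 69.68.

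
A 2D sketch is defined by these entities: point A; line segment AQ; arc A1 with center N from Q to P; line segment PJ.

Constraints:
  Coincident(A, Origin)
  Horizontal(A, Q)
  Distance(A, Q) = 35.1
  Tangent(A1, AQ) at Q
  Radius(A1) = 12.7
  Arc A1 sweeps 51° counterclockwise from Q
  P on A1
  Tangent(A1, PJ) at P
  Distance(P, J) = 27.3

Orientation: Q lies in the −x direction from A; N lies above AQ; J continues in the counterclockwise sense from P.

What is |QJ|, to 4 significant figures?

37.47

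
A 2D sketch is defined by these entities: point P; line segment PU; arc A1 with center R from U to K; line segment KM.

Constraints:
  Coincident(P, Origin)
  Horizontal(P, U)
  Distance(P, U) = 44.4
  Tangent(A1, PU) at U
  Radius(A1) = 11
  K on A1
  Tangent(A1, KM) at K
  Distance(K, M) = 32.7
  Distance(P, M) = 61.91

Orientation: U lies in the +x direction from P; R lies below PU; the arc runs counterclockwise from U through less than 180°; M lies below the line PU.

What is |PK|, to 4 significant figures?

36.47

P is at the origin; P and U share the same y with |PU| = 44.4 and U on the +x side, so U = (44.40, 0.000). The tangent condition forces RU to be normal to PU, so R = U + (0, -11) = (44.40, -11.00). Since RK ⟂ KM (tangency), |RM| = √(11.0² + 32.7²) = 34.50 regardless of where K sits on A1. So M lies on both circle(P, 61.91) and circle(R, 34.50); the below-PU intersection is M = (42.07, -45.42). K is the foot of the tangent from M: K = (33.76, -13.79).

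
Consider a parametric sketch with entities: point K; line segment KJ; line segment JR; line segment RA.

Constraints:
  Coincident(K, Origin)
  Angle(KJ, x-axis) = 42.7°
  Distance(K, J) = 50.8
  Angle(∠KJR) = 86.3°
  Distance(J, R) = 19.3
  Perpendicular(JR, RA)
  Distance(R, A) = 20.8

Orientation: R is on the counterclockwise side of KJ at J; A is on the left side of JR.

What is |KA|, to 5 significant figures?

33.917

K is at the origin; KJ runs at 42.7° with length 50.8, so J = 50.8·(cos 42.7°, sin 42.7°) = (37.334, 34.451). ∠KJR = 86.3°, so JR runs at 42.7° + (180° − 86.3°) = 136.40° from the x-axis; with |JR| = 19.3, R = J + 19.3·(cos 136.40°, sin 136.40°) = (23.357, 47.760). The perpendicularity gives RA at right angles to JR; with |RA| = 20.8 on the left of JR, A = R + 20.8·(-0.68962, -0.72417) = (9.0131, 32.697). Then |KA| = |A − K| = 33.917.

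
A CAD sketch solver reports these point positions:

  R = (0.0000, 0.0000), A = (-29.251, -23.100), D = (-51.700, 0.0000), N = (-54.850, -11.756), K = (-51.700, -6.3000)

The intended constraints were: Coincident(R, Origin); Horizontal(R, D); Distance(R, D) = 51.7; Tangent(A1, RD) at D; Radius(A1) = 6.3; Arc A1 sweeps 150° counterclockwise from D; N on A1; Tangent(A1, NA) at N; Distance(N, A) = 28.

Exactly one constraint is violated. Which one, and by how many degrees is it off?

Tangent(A1, NA) at N — off by 6.10°.

R = (0.00, 0.00) ✓; R.y = 0.00, D.y = 0.00 ✓; |RD| = 51.70 ✓; ∠(KD, DR) = 90.00° ✓; |KD| = 6.300 ✓; bearing(K→N) − bearing(K→D) = 150.0° ✓; |KN| = 6.300 ✓; ∠(KN, NA) = 83.90° ✗; |NA| = 28.00 ✓.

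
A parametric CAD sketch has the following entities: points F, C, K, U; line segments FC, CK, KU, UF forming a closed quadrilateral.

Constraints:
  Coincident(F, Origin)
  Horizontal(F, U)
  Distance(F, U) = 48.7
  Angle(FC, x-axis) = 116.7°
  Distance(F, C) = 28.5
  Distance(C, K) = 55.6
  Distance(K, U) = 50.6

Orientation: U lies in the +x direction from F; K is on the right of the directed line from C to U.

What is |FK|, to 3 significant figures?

27.5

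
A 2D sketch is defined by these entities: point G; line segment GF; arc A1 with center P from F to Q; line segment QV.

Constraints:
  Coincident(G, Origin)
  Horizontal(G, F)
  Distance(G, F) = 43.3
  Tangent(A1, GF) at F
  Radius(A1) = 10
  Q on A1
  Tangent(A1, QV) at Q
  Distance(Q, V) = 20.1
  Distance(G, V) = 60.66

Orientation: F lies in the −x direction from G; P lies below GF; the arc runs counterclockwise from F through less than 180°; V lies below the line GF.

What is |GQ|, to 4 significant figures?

54.30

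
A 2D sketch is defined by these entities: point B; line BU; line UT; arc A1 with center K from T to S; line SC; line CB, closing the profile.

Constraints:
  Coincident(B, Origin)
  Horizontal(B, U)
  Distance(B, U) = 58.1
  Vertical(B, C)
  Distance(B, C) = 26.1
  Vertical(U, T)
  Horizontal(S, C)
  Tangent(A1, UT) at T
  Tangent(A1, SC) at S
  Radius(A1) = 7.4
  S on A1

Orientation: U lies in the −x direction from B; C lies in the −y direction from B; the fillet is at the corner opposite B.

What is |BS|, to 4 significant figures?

57.02

B is at the origin; BU is horizontal with |BU| = 58.1 and U on the −x side, so U = (-58.10, 0.000). B and C share the same x with |BC| = 26.1 and C on the −y side, so C = (0.000, -26.10). The virtual corner opposite B is at (-58.10, -26.10). The tangent condition forces KT to be normal to UT and tangency of A1 to SC means the radius KS is perpendicular to SC, with radius 7.4, so the center K sits 7.4 in from both sides at K = (-50.70, -18.70). That places the tangent points at T = (-58.10, -18.70) on UT and S = (-50.70, -26.10) on SC. Then |BS| = |S − B| = 57.02.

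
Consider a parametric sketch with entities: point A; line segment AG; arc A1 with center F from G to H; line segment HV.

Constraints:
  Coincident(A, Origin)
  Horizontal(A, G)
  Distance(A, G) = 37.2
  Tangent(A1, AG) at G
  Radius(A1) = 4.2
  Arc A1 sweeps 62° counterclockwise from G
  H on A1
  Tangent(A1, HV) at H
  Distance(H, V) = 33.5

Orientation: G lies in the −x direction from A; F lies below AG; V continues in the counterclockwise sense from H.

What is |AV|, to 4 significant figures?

64.96

A is at the origin; AG is horizontal with |AG| = 37.2 and G on the −x side, so G = (-37.20, 0.000). A1 meets AG tangentially, so FG is at right angles to AG, so F = G + (0, -4.2) = (-37.20, -4.200). On A1, G sits at bearing 90° from F; a 62° counterclockwise sweep puts H at bearing 152°, so H = F + 4.2·(cos 152°, sin 152°) = (-40.91, -2.228). Tangency of A1 to HV means the radius FH is perpendicular to HV, so HV runs along (−sin 152°, cos 152°); with |HV| = 33.5, V = (-56.64, -31.81). Then |AV| = |V − A| = 64.96.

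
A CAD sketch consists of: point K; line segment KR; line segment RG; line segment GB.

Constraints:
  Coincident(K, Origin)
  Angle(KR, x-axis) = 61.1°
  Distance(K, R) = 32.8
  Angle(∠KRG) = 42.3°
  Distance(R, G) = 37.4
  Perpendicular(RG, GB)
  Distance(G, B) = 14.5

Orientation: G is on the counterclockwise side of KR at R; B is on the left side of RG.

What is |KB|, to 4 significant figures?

15.17

K is at the origin; KR runs at 61.1° with length 32.8, so R = 32.8·(cos 61.1°, sin 61.1°) = (15.85, 28.72). ∠KRG = 42.3°, so RG runs at 61.1° + (180° − 42.3°) = 198.8° from the x-axis; with |RG| = 37.4, G = R + 37.4·(cos 198.8°, sin 198.8°) = (-19.55, 16.66). RG is perpendicular to GB; with |GB| = 14.5 on the left of RG, B = G + 14.5·(0.3223, -0.9466) = (-14.88, 2.936). Then |KB| = |B − K| = 15.17.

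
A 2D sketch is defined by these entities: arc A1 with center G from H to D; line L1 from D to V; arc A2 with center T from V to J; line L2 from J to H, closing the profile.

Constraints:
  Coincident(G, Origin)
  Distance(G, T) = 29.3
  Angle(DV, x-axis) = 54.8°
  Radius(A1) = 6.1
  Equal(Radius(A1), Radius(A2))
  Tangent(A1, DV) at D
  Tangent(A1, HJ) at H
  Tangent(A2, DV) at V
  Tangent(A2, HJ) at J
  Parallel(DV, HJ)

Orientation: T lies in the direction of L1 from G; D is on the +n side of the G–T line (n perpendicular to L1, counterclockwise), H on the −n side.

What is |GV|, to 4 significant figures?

29.93

The slot axis is L1's direction at 54.8°, so u = (cos 54.8°, sin 54.8°) = (0.5764, 0.8171) and n = (−sin 54.8°, cos 54.8°) = (-0.8171, 0.5764). G is at the origin and T lies 29.3 along u from G, so T = 29.3·u = (16.89, 23.94). Tangency of A1 to both parallel lines with radius 6.1 puts D and H at G ± 6.1·n: D = (-4.985, 3.516), H = (4.985, -3.516). Equal radii place V and J the same way about T: V = T + 6.1·n = (11.90, 27.46), J = T − 6.1·n = (21.87, 20.43). Then |GV| = |V − G| = 29.93.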